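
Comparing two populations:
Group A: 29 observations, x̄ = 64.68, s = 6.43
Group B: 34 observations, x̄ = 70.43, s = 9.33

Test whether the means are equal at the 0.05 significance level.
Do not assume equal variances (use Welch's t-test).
Welch's two-sample t-test:
H₀: μ₁ = μ₂
H₁: μ₁ ≠ μ₂
s₁²/n₁ = 6.43²/29 = 1.4257,  s₂²/n₂ = 9.33²/34 = 2.5603
SE = √(s₁²/n₁ + s₂²/n₂) = √(1.4257 + 2.5603) = 1.9965
df (Welch-Satterthwaite) = (s₁²/n₁ + s₂²/n₂)² / [(s₁²/n₁)²/(n₁-1) + (s₂²/n₂)²/(n₂-1)] ≈ 58.58
t = (x̄₁ - x̄₂) / SE = (64.68 - 70.43) / 1.9965 = -5.75 / 1.9965 = -2.880
p-value = 0.0055

Since p-value < α = 0.05, we reject H₀.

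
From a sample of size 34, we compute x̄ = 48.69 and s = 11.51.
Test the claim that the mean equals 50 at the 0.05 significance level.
One-sample t-test:
H₀: μ = 50
H₁: μ ≠ 50
df = n - 1 = 33
t = (x̄ - μ₀) / (s/√n) = (48.69 - 50) / (11.51/√34) = -0.664
p-value = 0.5115

Since p-value > α = 0.05, we fail to reject H₀.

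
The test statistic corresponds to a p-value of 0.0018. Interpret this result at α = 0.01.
Since p = 0.0018 < α = 0.01, reject H₀.
There is sufficient evidence to reject the null hypothesis; the result is statistically significant at the 0.01 level.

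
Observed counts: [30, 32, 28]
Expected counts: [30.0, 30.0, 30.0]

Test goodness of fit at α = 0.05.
Chi-square goodness of fit test:
H₀: observed counts match expected distribution
H₁: observed counts differ from expected distribution
df = k - 1 = 2
χ² = Σ(O - E)²/E
   = (30 - 30.0)²/30.0 + (32 - 30.0)²/30.0 + (28 - 30.0)²/30.0
   = 0.000 + 0.133 + 0.133
   = 0.27
p-value = 0.8752

Since p-value > α = 0.05, we fail to reject H₀.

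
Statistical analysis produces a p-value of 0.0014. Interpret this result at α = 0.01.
Since p = 0.0014 < α = 0.01, reject H₀.
There is sufficient evidence to reject the null hypothesis; the result is statistically significant at the 0.01 level.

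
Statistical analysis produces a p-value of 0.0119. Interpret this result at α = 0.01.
Since p = 0.0119 > α = 0.01, fail to reject H₀.
There is insufficient evidence to reject the null hypothesis; the result is not statistically significant at the 0.01 level.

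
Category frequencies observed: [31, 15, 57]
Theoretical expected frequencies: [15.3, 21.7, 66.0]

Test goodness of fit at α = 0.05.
Chi-square goodness of fit test:
H₀: observed counts match expected distribution
H₁: observed counts differ from expected distribution
df = k - 1 = 2
χ² = Σ(O - E)²/E
   = (31 - 15.3)²/15.3 + (15 - 21.7)²/21.7 + (57 - 66.0)²/66.0
   = 16.110 + 2.069 + 1.227
   = 19.41
p-value = 0.0001

Since p-value < α = 0.05, we reject H₀.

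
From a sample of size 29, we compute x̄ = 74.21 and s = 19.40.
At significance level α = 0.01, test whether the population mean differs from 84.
One-sample t-test:
H₀: μ = 84
H₁: μ ≠ 84
df = n - 1 = 28
t = (x̄ - μ₀) / (s/√n) = (74.21 - 84) / (19.40/√29) = -2.718
p-value = 0.0112

Since p-value > α = 0.01, we fail to reject H₀.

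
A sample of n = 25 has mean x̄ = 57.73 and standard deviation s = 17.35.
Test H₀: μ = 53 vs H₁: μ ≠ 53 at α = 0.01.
One-sample t-test:
H₀: μ = 53
H₁: μ ≠ 53
df = n - 1 = 24
t = (x̄ - μ₀) / (s/√n) = (57.73 - 53) / (17.35/√25) = 1.363
p-value = 0.1855

Since p-value > α = 0.01, we fail to reject H₀.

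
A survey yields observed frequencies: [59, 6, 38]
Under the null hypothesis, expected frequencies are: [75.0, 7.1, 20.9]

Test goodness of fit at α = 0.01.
Chi-square goodness of fit test:
H₀: observed counts match expected distribution
H₁: observed counts differ from expected distribution
df = k - 1 = 2
χ² = Σ(O - E)²/E
   = (59 - 75.0)²/75.0 + (6 - 7.1)²/7.1 + (38 - 20.9)²/20.9
   = 3.413 + 0.170 + 13.991
   = 17.57
p-value = 0.0002

Since p-value < α = 0.01, we reject H₀.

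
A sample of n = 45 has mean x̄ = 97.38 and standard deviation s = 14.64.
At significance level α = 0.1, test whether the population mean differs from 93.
One-sample t-test:
H₀: μ = 93
H₁: μ ≠ 93
df = n - 1 = 44
t = (x̄ - μ₀) / (s/√n) = (97.38 - 93) / (14.64/√45) = 2.007
p-value = 0.0509

Since p-value < α = 0.1, we reject H₀.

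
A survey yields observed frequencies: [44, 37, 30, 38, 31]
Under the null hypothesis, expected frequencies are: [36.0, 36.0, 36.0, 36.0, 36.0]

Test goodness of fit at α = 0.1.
Chi-square goodness of fit test:
H₀: observed counts match expected distribution
H₁: observed counts differ from expected distribution
df = k - 1 = 4
χ² = Σ(O - E)²/E
   = (44 - 36.0)²/36.0 + (37 - 36.0)²/36.0 + (30 - 36.0)²/36.0 + (38 - 36.0)²/36.0 + (31 - 36.0)²/36.0
   = 1.778 + 0.028 + 1.000 + 0.111 + 0.694
   = 3.61
p-value = 0.4612

Since p-value > α = 0.1, we fail to reject H₀.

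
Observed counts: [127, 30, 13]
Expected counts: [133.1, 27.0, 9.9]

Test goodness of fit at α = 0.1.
Chi-square goodness of fit test:
H₀: observed counts match expected distribution
H₁: observed counts differ from expected distribution
df = k - 1 = 2
χ² = Σ(O - E)²/E
   = (127 - 133.1)²/133.1 + (30 - 27.0)²/27.0 + (13 - 9.9)²/9.9
   = 0.280 + 0.333 + 0.971
   = 1.58
p-value = 0.4530

Since p-value > α = 0.1, we fail to reject H₀.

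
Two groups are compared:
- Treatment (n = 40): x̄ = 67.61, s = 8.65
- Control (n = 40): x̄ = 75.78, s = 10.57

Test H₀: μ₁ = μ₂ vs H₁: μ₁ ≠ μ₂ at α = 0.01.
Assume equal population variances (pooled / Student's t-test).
Student's two-sample t-test (equal variances):
H₀: μ₁ = μ₂
H₁: μ₁ ≠ μ₂
df = n₁ + n₂ - 2 = 78
Pooled variance s_p² = [(n₁-1)s₁² + (n₂-1)s₂²] / (n₁ + n₂ - 2) = [(39)(8.65²) + (39)(10.57²)] / 78 = 93.2737
SE = √(s_p²(1/n₁ + 1/n₂)) = √(93.2737 × (1/40 + 1/40)) = 2.1596
t = (x̄₁ - x̄₂) / SE = (67.61 - 75.78) / 2.1596 = -8.17 / 2.1596 = -3.783
p-value = 0.0003

Since p-value < α = 0.01, we reject H₀.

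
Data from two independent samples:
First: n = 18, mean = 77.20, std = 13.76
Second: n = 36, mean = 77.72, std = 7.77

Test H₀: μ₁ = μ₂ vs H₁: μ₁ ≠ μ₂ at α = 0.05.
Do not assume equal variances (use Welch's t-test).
Welch's two-sample t-test:
H₀: μ₁ = μ₂
H₁: μ₁ ≠ μ₂
s₁²/n₁ = 13.76²/18 = 10.5188,  s₂²/n₂ = 7.77²/36 = 1.6770
SE = √(s₁²/n₁ + s₂²/n₂) = √(10.5188 + 1.6770) = 3.4922
df (Welch-Satterthwaite) = (s₁²/n₁ + s₂²/n₂)² / [(s₁²/n₁)²/(n₁-1) + (s₂²/n₂)²/(n₂-1)] ≈ 22.57
t = (x̄₁ - x̄₂) / SE = (77.20 - 77.72) / 3.4922 = -0.52 / 3.4922 = -0.149
p-value = 0.8830

Since p-value > α = 0.05, we fail to reject H₀.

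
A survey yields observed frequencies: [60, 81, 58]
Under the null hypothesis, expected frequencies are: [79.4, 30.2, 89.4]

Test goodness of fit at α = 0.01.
Chi-square goodness of fit test:
H₀: observed counts match expected distribution
H₁: observed counts differ from expected distribution
df = k - 1 = 2
χ² = Σ(O - E)²/E
   = (60 - 79.4)²/79.4 + (81 - 30.2)²/30.2 + (58 - 89.4)²/89.4
   = 4.740 + 85.452 + 11.029
   = 101.22
p-value < 0.0001

Since p-value < α = 0.01, we reject H₀.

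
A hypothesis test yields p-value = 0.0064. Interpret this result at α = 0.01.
Since p = 0.0064 < α = 0.01, reject H₀.
There is sufficient evidence to reject the null hypothesis; the result is statistically significant at the 0.01 level.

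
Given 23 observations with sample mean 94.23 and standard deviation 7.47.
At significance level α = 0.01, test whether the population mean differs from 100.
One-sample t-test:
H₀: μ = 100
H₁: μ ≠ 100
df = n - 1 = 22
t = (x̄ - μ₀) / (s/√n) = (94.23 - 100) / (7.47/√23) = -3.704
p-value = 0.0012

Since p-value < α = 0.01, we reject H₀.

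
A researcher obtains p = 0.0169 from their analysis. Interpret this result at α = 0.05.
Since p = 0.0169 < α = 0.05, reject H₀.
There is sufficient evidence to reject the null hypothesis; the result is statistically significant at the 0.05 level.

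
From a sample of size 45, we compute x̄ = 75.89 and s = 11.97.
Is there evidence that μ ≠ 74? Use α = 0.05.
One-sample t-test:
H₀: μ = 74
H₁: μ ≠ 74
df = n - 1 = 44
t = (x̄ - μ₀) / (s/√n) = (75.89 - 74) / (11.97/√45) = 1.059
p-value = 0.2953

Since p-value > α = 0.05, we fail to reject H₀.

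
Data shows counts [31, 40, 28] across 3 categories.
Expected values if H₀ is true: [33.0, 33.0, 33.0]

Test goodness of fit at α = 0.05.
Chi-square goodness of fit test:
H₀: observed counts match expected distribution
H₁: observed counts differ from expected distribution
df = k - 1 = 2
χ² = Σ(O - E)²/E
   = (31 - 33.0)²/33.0 + (40 - 33.0)²/33.0 + (28 - 33.0)²/33.0
   = 0.121 + 1.485 + 0.758
   = 2.36
p-value = 0.3067

Since p-value > α = 0.05, we fail to reject H₀.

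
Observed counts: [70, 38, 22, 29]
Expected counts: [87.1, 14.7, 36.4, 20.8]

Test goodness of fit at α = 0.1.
Chi-square goodness of fit test:
H₀: observed counts match expected distribution
H₁: observed counts differ from expected distribution
df = k - 1 = 3
χ² = Σ(O - E)²/E
   = (70 - 87.1)²/87.1 + (38 - 14.7)²/14.7 + (22 - 36.4)²/36.4 + (29 - 20.8)²/20.8
   = 3.357 + 36.931 + 5.697 + 3.233
   = 49.22
p-value < 0.0001

Since p-value < α = 0.1, we reject H₀.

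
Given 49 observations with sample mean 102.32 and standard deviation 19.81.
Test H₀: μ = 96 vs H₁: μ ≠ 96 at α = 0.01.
One-sample t-test:
H₀: μ = 96
H₁: μ ≠ 96
df = n - 1 = 48
t = (x̄ - μ₀) / (s/√n) = (102.32 - 96) / (19.81/√49) = 2.233
p-value = 0.0302

Since p-value > α = 0.01, we fail to reject H₀.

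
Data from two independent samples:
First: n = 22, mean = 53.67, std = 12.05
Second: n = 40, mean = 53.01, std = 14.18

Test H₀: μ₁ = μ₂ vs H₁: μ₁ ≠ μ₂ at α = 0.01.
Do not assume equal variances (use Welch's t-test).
Welch's two-sample t-test:
H₀: μ₁ = μ₂
H₁: μ₁ ≠ μ₂
s₁²/n₁ = 12.05²/22 = 6.6001,  s₂²/n₂ = 14.18²/40 = 5.0268
SE = √(s₁²/n₁ + s₂²/n₂) = √(6.6001 + 5.0268) = 3.4098
df (Welch-Satterthwaite) = (s₁²/n₁ + s₂²/n₂)² / [(s₁²/n₁)²/(n₁-1) + (s₂²/n₂)²/(n₂-1)] ≈ 49.66
t = (x̄₁ - x̄₂) / SE = (53.67 - 53.01) / 3.4098 = 0.66 / 3.4098 = 0.194
p-value = 0.8473

Since p-value > α = 0.01, we fail to reject H₀.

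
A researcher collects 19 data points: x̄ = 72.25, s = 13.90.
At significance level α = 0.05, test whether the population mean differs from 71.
One-sample t-test:
H₀: μ = 71
H₁: μ ≠ 71
df = n - 1 = 18
t = (x̄ - μ₀) / (s/√n) = (72.25 - 71) / (13.90/√19) = 0.392
p-value = 0.6997

Since p-value > α = 0.05, we fail to reject H₀.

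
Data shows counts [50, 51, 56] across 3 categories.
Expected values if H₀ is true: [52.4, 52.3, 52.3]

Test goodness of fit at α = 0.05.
Chi-square goodness of fit test:
H₀: observed counts match expected distribution
H₁: observed counts differ from expected distribution
df = k - 1 = 2
χ² = Σ(O - E)²/E
   = (50 - 52.4)²/52.4 + (51 - 52.3)²/52.3 + (56 - 52.3)²/52.3
   = 0.110 + 0.032 + 0.262
   = 0.40
p-value = 0.8171

Since p-value > α = 0.05, we fail to reject H₀.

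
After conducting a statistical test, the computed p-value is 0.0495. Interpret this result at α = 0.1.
Since p = 0.0495 < α = 0.1, reject H₀.
There is sufficient evidence to reject the null hypothesis; the result is statistically significant at the 0.1 level.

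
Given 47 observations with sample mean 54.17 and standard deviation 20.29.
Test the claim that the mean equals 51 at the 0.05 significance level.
One-sample t-test:
H₀: μ = 51
H₁: μ ≠ 51
df = n - 1 = 46
t = (x̄ - μ₀) / (s/√n) = (54.17 - 51) / (20.29/√47) = 1.071
p-value = 0.2897

Since p-value > α = 0.05, we fail to reject H₀.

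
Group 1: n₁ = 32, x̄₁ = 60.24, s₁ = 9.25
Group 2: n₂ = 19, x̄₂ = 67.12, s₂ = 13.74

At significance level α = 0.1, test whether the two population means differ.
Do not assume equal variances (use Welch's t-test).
Welch's two-sample t-test:
H₀: μ₁ = μ₂
H₁: μ₁ ≠ μ₂
s₁²/n₁ = 9.25²/32 = 2.6738,  s₂²/n₂ = 13.74²/19 = 9.9362
SE = √(s₁²/n₁ + s₂²/n₂) = √(2.6738 + 9.9362) = 3.5511
df (Welch-Satterthwaite) = (s₁²/n₁ + s₂²/n₂)² / [(s₁²/n₁)²/(n₁-1) + (s₂²/n₂)²/(n₂-1)] ≈ 27.82
t = (x̄₁ - x̄₂) / SE = (60.24 - 67.12) / 3.5511 = -6.88 / 3.5511 = -1.937
p-value = 0.0629

Since p-value < α = 0.1, we reject H₀.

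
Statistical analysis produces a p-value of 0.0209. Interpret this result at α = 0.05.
Since p = 0.0209 < α = 0.05, reject H₀.
There is sufficient evidence to reject the null hypothesis; the result is statistically significant at the 0.05 level.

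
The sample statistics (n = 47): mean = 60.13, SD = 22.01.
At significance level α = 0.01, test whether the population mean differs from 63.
One-sample t-test:
H₀: μ = 63
H₁: μ ≠ 63
df = n - 1 = 46
t = (x̄ - μ₀) / (s/√n) = (60.13 - 63) / (22.01/√47) = -0.894
p-value = 0.3760

Since p-value > α = 0.01, we fail to reject H₀.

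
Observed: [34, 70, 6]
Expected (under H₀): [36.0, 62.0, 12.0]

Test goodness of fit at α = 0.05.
Chi-square goodness of fit test:
H₀: observed counts match expected distribution
H₁: observed counts differ from expected distribution
df = k - 1 = 2
χ² = Σ(O - E)²/E
   = (34 - 36.0)²/36.0 + (70 - 62.0)²/62.0 + (6 - 12.0)²/12.0
   = 0.111 + 1.032 + 3.000
   = 4.14
p-value = 0.1260

Since p-value > α = 0.05, we fail to reject H₀.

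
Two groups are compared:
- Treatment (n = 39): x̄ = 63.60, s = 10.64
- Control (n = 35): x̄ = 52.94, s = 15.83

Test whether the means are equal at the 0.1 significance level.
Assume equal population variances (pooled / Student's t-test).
Student's two-sample t-test (equal variances):
H₀: μ₁ = μ₂
H₁: μ₁ ≠ μ₂
df = n₁ + n₂ - 2 = 72
Pooled variance s_p² = [(n₁-1)s₁² + (n₂-1)s₂²] / (n₁ + n₂ - 2) = [(38)(10.64²) + (34)(15.83²)] / 72 = 178.0832
SE = √(s_p²(1/n₁ + 1/n₂)) = √(178.0832 × (1/39 + 1/35)) = 3.1071
t = (x̄₁ - x̄₂) / SE = (63.60 - 52.94) / 3.1071 = 10.66 / 3.1071 = 3.431
p-value = 0.0010

Since p-value < α = 0.1, we reject H₀.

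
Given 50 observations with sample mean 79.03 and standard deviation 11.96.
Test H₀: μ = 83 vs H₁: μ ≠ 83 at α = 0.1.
One-sample t-test:
H₀: μ = 83
H₁: μ ≠ 83
df = n - 1 = 49
t = (x̄ - μ₀) / (s/√n) = (79.03 - 83) / (11.96/√50) = -2.347
p-value = 0.0230

Since p-value < α = 0.1, we reject H₀.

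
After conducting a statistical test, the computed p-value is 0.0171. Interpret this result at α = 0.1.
Since p = 0.0171 < α = 0.1, reject H₀.
There is sufficient evidence to reject the null hypothesis; the result is statistically significant at the 0.1 level.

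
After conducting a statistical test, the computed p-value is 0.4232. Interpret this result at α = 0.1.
Since p = 0.4232 > α = 0.1, fail to reject H₀.
There is insufficient evidence to reject the null hypothesis; the result is not statistically significant at the 0.1 level.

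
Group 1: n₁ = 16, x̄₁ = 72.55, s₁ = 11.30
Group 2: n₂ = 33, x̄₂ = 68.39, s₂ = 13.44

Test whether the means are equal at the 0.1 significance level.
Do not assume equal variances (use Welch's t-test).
Welch's two-sample t-test:
H₀: μ₁ = μ₂
H₁: μ₁ ≠ μ₂
s₁²/n₁ = 11.30²/16 = 7.9806,  s₂²/n₂ = 13.44²/33 = 5.4737
SE = √(s₁²/n₁ + s₂²/n₂) = √(7.9806 + 5.4737) = 3.6680
df (Welch-Satterthwaite) = (s₁²/n₁ + s₂²/n₂)² / [(s₁²/n₁)²/(n₁-1) + (s₂²/n₂)²/(n₂-1)] ≈ 34.93
t = (x̄₁ - x̄₂) / SE = (72.55 - 68.39) / 3.6680 = 4.16 / 3.6680 = 1.134
p-value = 0.2645

Since p-value > α = 0.1, we fail to reject H₀.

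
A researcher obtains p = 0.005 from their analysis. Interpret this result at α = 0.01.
Since p = 0.005 < α = 0.01, reject H₀.
There is sufficient evidence to reject the null hypothesis; the result is statistically significant at the 0.01 level.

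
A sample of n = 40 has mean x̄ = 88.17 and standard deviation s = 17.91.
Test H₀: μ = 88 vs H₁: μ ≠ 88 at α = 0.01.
One-sample t-test:
H₀: μ = 88
H₁: μ ≠ 88
df = n - 1 = 39
t = (x̄ - μ₀) / (s/√n) = (88.17 - 88) / (17.91/√40) = 0.060
p-value = 0.9524

Since p-value > α = 0.01, we fail to reject H₀.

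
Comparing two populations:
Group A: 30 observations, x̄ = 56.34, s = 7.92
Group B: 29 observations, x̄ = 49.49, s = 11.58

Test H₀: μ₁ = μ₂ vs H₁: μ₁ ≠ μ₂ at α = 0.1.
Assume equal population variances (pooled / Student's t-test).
Student's two-sample t-test (equal variances):
H₀: μ₁ = μ₂
H₁: μ₁ ≠ μ₂
df = n₁ + n₂ - 2 = 57
Pooled variance s_p² = [(n₁-1)s₁² + (n₂-1)s₂²] / (n₁ + n₂ - 2) = [(29)(7.92²) + (28)(11.58²)] / 57 = 97.7853
SE = √(s_p²(1/n₁ + 1/n₂)) = √(97.7853 × (1/30 + 1/29)) = 2.5752
t = (x̄₁ - x̄₂) / SE = (56.34 - 49.49) / 2.5752 = 6.85 / 2.5752 = 2.660
p-value = 0.0101

Since p-value < α = 0.1, we reject H₀.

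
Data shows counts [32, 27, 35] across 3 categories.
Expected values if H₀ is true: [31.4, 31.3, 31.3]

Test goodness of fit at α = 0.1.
Chi-square goodness of fit test:
H₀: observed counts match expected distribution
H₁: observed counts differ from expected distribution
df = k - 1 = 2
χ² = Σ(O - E)²/E
   = (32 - 31.4)²/31.4 + (27 - 31.3)²/31.3 + (35 - 31.3)²/31.3
   = 0.011 + 0.591 + 0.437
   = 1.04
p-value = 0.5946

Since p-value > α = 0.1, we fail to reject H₀.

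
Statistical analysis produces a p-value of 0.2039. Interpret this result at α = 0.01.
Since p = 0.2039 > α = 0.01, fail to reject H₀.
There is insufficient evidence to reject the null hypothesis; the result is not statistically significant at the 0.01 level.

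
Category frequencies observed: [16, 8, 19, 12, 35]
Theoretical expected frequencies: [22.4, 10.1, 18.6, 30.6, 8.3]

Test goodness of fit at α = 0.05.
Chi-square goodness of fit test:
H₀: observed counts match expected distribution
H₁: observed counts differ from expected distribution
df = k - 1 = 4
χ² = Σ(O - E)²/E
   = (16 - 22.4)²/22.4 + (8 - 10.1)²/10.1 + (19 - 18.6)²/18.6 + (12 - 30.6)²/30.6 + (35 - 8.3)²/8.3
   = 1.829 + 0.437 + 0.009 + 11.306 + 85.890
   = 99.47
p-value < 0.0001

Since p-value < α = 0.05, we reject H₀.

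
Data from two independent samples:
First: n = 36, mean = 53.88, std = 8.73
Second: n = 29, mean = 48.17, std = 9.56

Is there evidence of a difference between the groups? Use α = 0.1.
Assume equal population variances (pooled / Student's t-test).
Student's two-sample t-test (equal variances):
H₀: μ₁ = μ₂
H₁: μ₁ ≠ μ₂
df = n₁ + n₂ - 2 = 63
Pooled variance s_p² = [(n₁-1)s₁² + (n₂-1)s₂²] / (n₁ + n₂ - 2) = [(35)(8.73²) + (28)(9.56²)] / 63 = 82.9599
SE = √(s_p²(1/n₁ + 1/n₂)) = √(82.9599 × (1/36 + 1/29)) = 2.2727
t = (x̄₁ - x̄₂) / SE = (53.88 - 48.17) / 2.2727 = 5.71 / 2.2727 = 2.512
p-value = 0.0146

Since p-value < α = 0.1, we reject H₀.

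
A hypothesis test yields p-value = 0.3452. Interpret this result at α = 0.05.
Since p = 0.3452 > α = 0.05, fail to reject H₀.
There is insufficient evidence to reject the null hypothesis; the result is not statistically significant at the 0.05 level.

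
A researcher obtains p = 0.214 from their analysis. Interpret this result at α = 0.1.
Since p = 0.214 > α = 0.1, fail to reject H₀.
There is insufficient evidence to reject the null hypothesis; the result is not statistically significant at the 0.1 level.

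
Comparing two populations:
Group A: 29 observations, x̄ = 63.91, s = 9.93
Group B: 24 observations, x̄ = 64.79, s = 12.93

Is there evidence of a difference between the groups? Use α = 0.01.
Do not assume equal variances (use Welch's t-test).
Welch's two-sample t-test:
H₀: μ₁ = μ₂
H₁: μ₁ ≠ μ₂
s₁²/n₁ = 9.93²/29 = 3.4002,  s₂²/n₂ = 12.93²/24 = 6.9660
SE = √(s₁²/n₁ + s₂²/n₂) = √(3.4002 + 6.9660) = 3.2197
df (Welch-Satterthwaite) = (s₁²/n₁ + s₂²/n₂)² / [(s₁²/n₁)²/(n₁-1) + (s₂²/n₂)²/(n₂-1)] ≈ 42.60
t = (x̄₁ - x̄₂) / SE = (63.91 - 64.79) / 3.2197 = -0.88 / 3.2197 = -0.273
p-value = 0.7859

Since p-value > α = 0.01, we fail to reject H₀.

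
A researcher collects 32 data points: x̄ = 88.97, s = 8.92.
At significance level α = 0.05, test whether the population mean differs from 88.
One-sample t-test:
H₀: μ = 88
H₁: μ ≠ 88
df = n - 1 = 31
t = (x̄ - μ₀) / (s/√n) = (88.97 - 88) / (8.92/√32) = 0.615
p-value = 0.5429

Since p-value > α = 0.05, we fail to reject H₀.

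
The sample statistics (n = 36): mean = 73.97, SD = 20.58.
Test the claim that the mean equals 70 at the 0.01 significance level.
One-sample t-test:
H₀: μ = 70
H₁: μ ≠ 70
df = n - 1 = 35
t = (x̄ - μ₀) / (s/√n) = (73.97 - 70) / (20.58/√36) = 1.157
p-value = 0.2549

Since p-value > α = 0.01, we fail to reject H₀.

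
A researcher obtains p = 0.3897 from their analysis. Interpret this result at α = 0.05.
Since p = 0.3897 > α = 0.05, fail to reject H₀.
There is insufficient evidence to reject the null hypothesis; the result is not statistically significant at the 0.05 level.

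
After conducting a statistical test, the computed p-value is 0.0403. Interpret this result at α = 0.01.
Since p = 0.0403 > α = 0.01, fail to reject H₀.
There is insufficient evidence to reject the null hypothesis; the result is not statistically significant at the 0.01 level.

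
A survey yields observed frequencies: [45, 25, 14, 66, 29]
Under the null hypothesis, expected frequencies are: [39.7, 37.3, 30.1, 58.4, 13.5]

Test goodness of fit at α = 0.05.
Chi-square goodness of fit test:
H₀: observed counts match expected distribution
H₁: observed counts differ from expected distribution
df = k - 1 = 4
χ² = Σ(O - E)²/E
   = (45 - 39.7)²/39.7 + (25 - 37.3)²/37.3 + (14 - 30.1)²/30.1 + (66 - 58.4)²/58.4 + (29 - 13.5)²/13.5
   = 0.708 + 4.056 + 8.612 + 0.989 + 17.796
   = 32.16
p-value < 0.0001

Since p-value < α = 0.05, we reject H₀.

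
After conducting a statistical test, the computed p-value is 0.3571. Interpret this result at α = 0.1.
Since p = 0.3571 > α = 0.1, fail to reject H₀.
There is insufficient evidence to reject the null hypothesis; the result is not statistically significant at the 0.1 level.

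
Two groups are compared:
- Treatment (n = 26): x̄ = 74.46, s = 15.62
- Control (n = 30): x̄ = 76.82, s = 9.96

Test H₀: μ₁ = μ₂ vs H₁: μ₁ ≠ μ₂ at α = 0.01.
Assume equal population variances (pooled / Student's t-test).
Student's two-sample t-test (equal variances):
H₀: μ₁ = μ₂
H₁: μ₁ ≠ μ₂
df = n₁ + n₂ - 2 = 54
Pooled variance s_p² = [(n₁-1)s₁² + (n₂-1)s₂²] / (n₁ + n₂ - 2) = [(25)(15.62²) + (29)(9.96²)] / 54 = 166.2307
SE = √(s_p²(1/n₁ + 1/n₂)) = √(166.2307 × (1/26 + 1/30)) = 3.4546
t = (x̄₁ - x̄₂) / SE = (74.46 - 76.82) / 3.4546 = -2.36 / 3.4546 = -0.683
p-value = 0.4974

Since p-value > α = 0.01, we fail to reject H₀.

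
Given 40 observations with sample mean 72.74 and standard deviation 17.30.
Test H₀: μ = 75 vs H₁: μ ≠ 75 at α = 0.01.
One-sample t-test:
H₀: μ = 75
H₁: μ ≠ 75
df = n - 1 = 39
t = (x̄ - μ₀) / (s/√n) = (72.74 - 75) / (17.30/√40) = -0.826
p-value = 0.4137

Since p-value > α = 0.01, we fail to reject H₀.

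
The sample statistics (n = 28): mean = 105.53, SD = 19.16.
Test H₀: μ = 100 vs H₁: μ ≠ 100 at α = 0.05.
One-sample t-test:
H₀: μ = 100
H₁: μ ≠ 100
df = n - 1 = 27
t = (x̄ - μ₀) / (s/√n) = (105.53 - 100) / (19.16/√28) = 1.527
p-value = 0.1383

Since p-value > α = 0.05, we fail to reject H₀.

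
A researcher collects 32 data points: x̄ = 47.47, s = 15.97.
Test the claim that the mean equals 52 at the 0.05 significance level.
One-sample t-test:
H₀: μ = 52
H₁: μ ≠ 52
df = n - 1 = 31
t = (x̄ - μ₀) / (s/√n) = (47.47 - 52) / (15.97/√32) = -1.605
p-value = 0.1187

Since p-value > α = 0.05, we fail to reject H₀.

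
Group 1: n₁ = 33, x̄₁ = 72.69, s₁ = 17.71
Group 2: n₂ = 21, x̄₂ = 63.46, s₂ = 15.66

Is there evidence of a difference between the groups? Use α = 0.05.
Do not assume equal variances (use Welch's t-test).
Welch's two-sample t-test:
H₀: μ₁ = μ₂
H₁: μ₁ ≠ μ₂
s₁²/n₁ = 17.71²/33 = 9.5044,  s₂²/n₂ = 15.66²/21 = 11.6779
SE = √(s₁²/n₁ + s₂²/n₂) = √(9.5044 + 11.6779) = 4.6024
df (Welch-Satterthwaite) = (s₁²/n₁ + s₂²/n₂)² / [(s₁²/n₁)²/(n₁-1) + (s₂²/n₂)²/(n₂-1)] ≈ 46.54
t = (x̄₁ - x̄₂) / SE = (72.69 - 63.46) / 4.6024 = 9.23 / 4.6024 = 2.005
p-value = 0.0507

Since p-value > α = 0.05, we fail to reject H₀.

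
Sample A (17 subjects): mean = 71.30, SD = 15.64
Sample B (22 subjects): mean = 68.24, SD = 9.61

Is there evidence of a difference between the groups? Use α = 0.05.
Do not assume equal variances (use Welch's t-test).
Welch's two-sample t-test:
H₀: μ₁ = μ₂
H₁: μ₁ ≠ μ₂
s₁²/n₁ = 15.64²/17 = 14.3888,  s₂²/n₂ = 9.61²/22 = 4.1978
SE = √(s₁²/n₁ + s₂²/n₂) = √(14.3888 + 4.1978) = 4.3112
df (Welch-Satterthwaite) = (s₁²/n₁ + s₂²/n₂)² / [(s₁²/n₁)²/(n₁-1) + (s₂²/n₂)²/(n₂-1)] ≈ 25.07
t = (x̄₁ - x̄₂) / SE = (71.30 - 68.24) / 4.3112 = 3.06 / 4.3112 = 0.710
p-value = 0.4844

Since p-value > α = 0.05, we fail to reject H₀.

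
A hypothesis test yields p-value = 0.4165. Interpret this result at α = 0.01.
Since p = 0.4165 > α = 0.01, fail to reject H₀.
There is insufficient evidence to reject the null hypothesis; the result is not statistically significant at the 0.01 level.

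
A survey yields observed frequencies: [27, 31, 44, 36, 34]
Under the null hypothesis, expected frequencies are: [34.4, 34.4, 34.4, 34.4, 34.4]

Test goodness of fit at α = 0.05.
Chi-square goodness of fit test:
H₀: observed counts match expected distribution
H₁: observed counts differ from expected distribution
df = k - 1 = 4
χ² = Σ(O - E)²/E
   = (27 - 34.4)²/34.4 + (31 - 34.4)²/34.4 + (44 - 34.4)²/34.4 + (36 - 34.4)²/34.4 + (34 - 34.4)²/34.4
   = 1.592 + 0.336 + 2.679 + 0.074 + 0.005
   = 4.69
p-value = 0.3211

Since p-value > α = 0.05, we fail to reject H₀.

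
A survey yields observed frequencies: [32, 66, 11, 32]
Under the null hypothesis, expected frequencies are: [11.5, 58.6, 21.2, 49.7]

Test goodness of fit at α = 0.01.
Chi-square goodness of fit test:
H₀: observed counts match expected distribution
H₁: observed counts differ from expected distribution
df = k - 1 = 3
χ² = Σ(O - E)²/E
   = (32 - 11.5)²/11.5 + (66 - 58.6)²/58.6 + (11 - 21.2)²/21.2 + (32 - 49.7)²/49.7
   = 36.543 + 0.934 + 4.908 + 6.304
   = 48.69
p-value < 0.0001

Since p-value < α = 0.01, we reject H₀.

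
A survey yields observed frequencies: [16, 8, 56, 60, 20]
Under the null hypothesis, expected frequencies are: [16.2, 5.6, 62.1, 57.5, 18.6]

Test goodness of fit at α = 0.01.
Chi-square goodness of fit test:
H₀: observed counts match expected distribution
H₁: observed counts differ from expected distribution
df = k - 1 = 4
χ² = Σ(O - E)²/E
   = (16 - 16.2)²/16.2 + (8 - 5.6)²/5.6 + (56 - 62.1)²/62.1 + (60 - 57.5)²/57.5 + (20 - 18.6)²/18.6
   = 0.002 + 1.029 + 0.599 + 0.109 + 0.105
   = 1.84
p-value = 0.7644

Since p-value > α = 0.01, we fail to reject H₀.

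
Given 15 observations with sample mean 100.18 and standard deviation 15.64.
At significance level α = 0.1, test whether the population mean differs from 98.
One-sample t-test:
H₀: μ = 98
H₁: μ ≠ 98
df = n - 1 = 14
t = (x̄ - μ₀) / (s/√n) = (100.18 - 98) / (15.64/√15) = 0.540
p-value = 0.5978

Since p-value > α = 0.1, we fail to reject H₀.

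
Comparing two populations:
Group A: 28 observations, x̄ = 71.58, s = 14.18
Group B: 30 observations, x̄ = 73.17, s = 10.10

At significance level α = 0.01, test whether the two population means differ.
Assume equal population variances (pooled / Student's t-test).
Student's two-sample t-test (equal variances):
H₀: μ₁ = μ₂
H₁: μ₁ ≠ μ₂
df = n₁ + n₂ - 2 = 56
Pooled variance s_p² = [(n₁-1)s₁² + (n₂-1)s₂²] / (n₁ + n₂ - 2) = [(27)(14.18²) + (29)(10.10²)] / 56 = 149.7722
SE = √(s_p²(1/n₁ + 1/n₂)) = √(149.7722 × (1/28 + 1/30)) = 3.2158
t = (x̄₁ - x̄₂) / SE = (71.58 - 73.17) / 3.2158 = -1.59 / 3.2158 = -0.494
p-value = 0.6229

Since p-value > α = 0.01, we fail to reject H₀.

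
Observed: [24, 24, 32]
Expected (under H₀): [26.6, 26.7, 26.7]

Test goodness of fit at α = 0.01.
Chi-square goodness of fit test:
H₀: observed counts match expected distribution
H₁: observed counts differ from expected distribution
df = k - 1 = 2
χ² = Σ(O - E)²/E
   = (24 - 26.6)²/26.6 + (24 - 26.7)²/26.7 + (32 - 26.7)²/26.7
   = 0.254 + 0.273 + 1.052
   = 1.58
p-value = 0.4540

Since p-value > α = 0.01, we fail to reject H₀.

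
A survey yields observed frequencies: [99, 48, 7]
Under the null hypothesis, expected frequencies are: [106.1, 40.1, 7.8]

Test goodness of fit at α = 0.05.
Chi-square goodness of fit test:
H₀: observed counts match expected distribution
H₁: observed counts differ from expected distribution
df = k - 1 = 2
χ² = Σ(O - E)²/E
   = (99 - 106.1)²/106.1 + (48 - 40.1)²/40.1 + (7 - 7.8)²/7.8
   = 0.475 + 1.556 + 0.082
   = 2.11
p-value = 0.3476

Since p-value > α = 0.05, we fail to reject H₀.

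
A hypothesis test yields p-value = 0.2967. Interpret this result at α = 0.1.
Since p = 0.2967 > α = 0.1, fail to reject H₀.
There is insufficient evidence to reject the null hypothesis; the result is not statistically significant at the 0.1 level.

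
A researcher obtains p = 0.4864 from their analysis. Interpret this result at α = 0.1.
Since p = 0.4864 > α = 0.1, fail to reject H₀.
There is insufficient evidence to reject the null hypothesis; the result is not statistically significant at the 0.1 level.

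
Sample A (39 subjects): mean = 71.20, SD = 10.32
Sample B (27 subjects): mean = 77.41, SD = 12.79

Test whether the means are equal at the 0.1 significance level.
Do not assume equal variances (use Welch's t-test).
Welch's two-sample t-test:
H₀: μ₁ = μ₂
H₁: μ₁ ≠ μ₂
s₁²/n₁ = 10.32²/39 = 2.7308,  s₂²/n₂ = 12.79²/27 = 6.0587
SE = √(s₁²/n₁ + s₂²/n₂) = √(2.7308 + 6.0587) = 2.9647
df (Welch-Satterthwaite) = (s₁²/n₁ + s₂²/n₂)² / [(s₁²/n₁)²/(n₁-1) + (s₂²/n₂)²/(n₂-1)] ≈ 48.04
t = (x̄₁ - x̄₂) / SE = (71.20 - 77.41) / 2.9647 = -6.21 / 2.9647 = -2.095
p-value = 0.0415

Since p-value < α = 0.1, we reject H₀.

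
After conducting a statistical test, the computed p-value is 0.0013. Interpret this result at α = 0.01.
Since p = 0.0013 < α = 0.01, reject H₀.
There is sufficient evidence to reject the null hypothesis; the result is statistically significant at the 0.01 level.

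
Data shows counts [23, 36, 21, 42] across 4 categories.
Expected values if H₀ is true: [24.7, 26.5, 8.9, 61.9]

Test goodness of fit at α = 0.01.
Chi-square goodness of fit test:
H₀: observed counts match expected distribution
H₁: observed counts differ from expected distribution
df = k - 1 = 3
χ² = Σ(O - E)²/E
   = (23 - 24.7)²/24.7 + (36 - 26.5)²/26.5 + (21 - 8.9)²/8.9 + (42 - 61.9)²/61.9
   = 0.117 + 3.406 + 16.451 + 6.398
   = 26.37
p-value < 0.0001

Since p-value < α = 0.01, we reject H₀.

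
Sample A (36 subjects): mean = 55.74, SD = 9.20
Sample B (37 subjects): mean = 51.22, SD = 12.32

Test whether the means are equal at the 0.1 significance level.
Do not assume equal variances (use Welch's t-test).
Welch's two-sample t-test:
H₀: μ₁ = μ₂
H₁: μ₁ ≠ μ₂
s₁²/n₁ = 9.20²/36 = 2.3511,  s₂²/n₂ = 12.32²/37 = 4.1022
SE = √(s₁²/n₁ + s₂²/n₂) = √(2.3511 + 4.1022) = 2.5403
df (Welch-Satterthwaite) = (s₁²/n₁ + s₂²/n₂)² / [(s₁²/n₁)²/(n₁-1) + (s₂²/n₂)²/(n₂-1)] ≈ 66.59
t = (x̄₁ - x̄₂) / SE = (55.74 - 51.22) / 2.5403 = 4.52 / 2.5403 = 1.779
p-value = 0.0798

Since p-value < α = 0.1, we reject H₀.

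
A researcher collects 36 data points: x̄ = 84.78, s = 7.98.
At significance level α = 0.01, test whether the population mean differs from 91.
One-sample t-test:
H₀: μ = 91
H₁: μ ≠ 91
df = n - 1 = 35
t = (x̄ - μ₀) / (s/√n) = (84.78 - 91) / (7.98/√36) = -4.677
p-value < 0.0001

Since p-value < α = 0.01, we reject H₀.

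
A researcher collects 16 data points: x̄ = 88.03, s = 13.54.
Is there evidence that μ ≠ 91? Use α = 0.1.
One-sample t-test:
H₀: μ = 91
H₁: μ ≠ 91
df = n - 1 = 15
t = (x̄ - μ₀) / (s/√n) = (88.03 - 91) / (13.54/√16) = -0.877
p-value = 0.3941

Since p-value > α = 0.1, we fail to reject H₀.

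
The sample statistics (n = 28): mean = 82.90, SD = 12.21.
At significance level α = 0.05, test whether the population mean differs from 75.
One-sample t-test:
H₀: μ = 75
H₁: μ ≠ 75
df = n - 1 = 27
t = (x̄ - μ₀) / (s/√n) = (82.90 - 75) / (12.21/√28) = 3.424
p-value = 0.0020

Since p-value < α = 0.05, we reject H₀.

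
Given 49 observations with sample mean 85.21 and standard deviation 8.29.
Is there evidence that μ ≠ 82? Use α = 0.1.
One-sample t-test:
H₀: μ = 82
H₁: μ ≠ 82
df = n - 1 = 48
t = (x̄ - μ₀) / (s/√n) = (85.21 - 82) / (8.29/√49) = 2.710
p-value = 0.0093

Since p-value < α = 0.1, we reject H₀.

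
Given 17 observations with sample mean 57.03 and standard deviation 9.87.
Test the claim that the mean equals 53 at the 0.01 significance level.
One-sample t-test:
H₀: μ = 53
H₁: μ ≠ 53
df = n - 1 = 16
t = (x̄ - μ₀) / (s/√n) = (57.03 - 53) / (9.87/√17) = 1.683
p-value = 0.1117

Since p-value > α = 0.01, we fail to reject H₀.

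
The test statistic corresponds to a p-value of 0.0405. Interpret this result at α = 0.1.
Since p = 0.0405 < α = 0.1, reject H₀.
There is sufficient evidence to reject the null hypothesis; the result is statistically significant at the 0.1 level.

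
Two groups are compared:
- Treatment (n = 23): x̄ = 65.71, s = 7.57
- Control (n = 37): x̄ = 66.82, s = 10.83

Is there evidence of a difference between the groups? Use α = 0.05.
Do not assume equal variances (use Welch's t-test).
Welch's two-sample t-test:
H₀: μ₁ = μ₂
H₁: μ₁ ≠ μ₂
s₁²/n₁ = 7.57²/23 = 2.4915,  s₂²/n₂ = 10.83²/37 = 3.1700
SE = √(s₁²/n₁ + s₂²/n₂) = √(2.4915 + 3.1700) = 2.3794
df (Welch-Satterthwaite) = (s₁²/n₁ + s₂²/n₂)² / [(s₁²/n₁)²/(n₁-1) + (s₂²/n₂)²/(n₂-1)] ≈ 57.10
t = (x̄₁ - x̄₂) / SE = (65.71 - 66.82) / 2.3794 = -1.11 / 2.3794 = -0.467
p-value = 0.6426

Since p-value > α = 0.05, we fail to reject H₀.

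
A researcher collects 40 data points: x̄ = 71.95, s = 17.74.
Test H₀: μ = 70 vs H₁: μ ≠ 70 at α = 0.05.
One-sample t-test:
H₀: μ = 70
H₁: μ ≠ 70
df = n - 1 = 39
t = (x̄ - μ₀) / (s/√n) = (71.95 - 70) / (17.74/√40) = 0.695
p-value = 0.4911

Since p-value > α = 0.05, we fail to reject H₀.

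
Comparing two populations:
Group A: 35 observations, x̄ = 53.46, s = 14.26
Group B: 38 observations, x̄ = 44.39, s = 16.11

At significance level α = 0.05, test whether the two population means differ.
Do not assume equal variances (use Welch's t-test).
Welch's two-sample t-test:
H₀: μ₁ = μ₂
H₁: μ₁ ≠ μ₂
s₁²/n₁ = 14.26²/35 = 5.8099,  s₂²/n₂ = 16.11²/38 = 6.8298
SE = √(s₁²/n₁ + s₂²/n₂) = √(5.8099 + 6.8298) = 3.5552
df (Welch-Satterthwaite) = (s₁²/n₁ + s₂²/n₂)² / [(s₁²/n₁)²/(n₁-1) + (s₂²/n₂)²/(n₂-1)] ≈ 70.90
t = (x̄₁ - x̄₂) / SE = (53.46 - 44.39) / 3.5552 = 9.07 / 3.5552 = 2.551
p-value = 0.0129

Since p-value < α = 0.05, we reject H₀.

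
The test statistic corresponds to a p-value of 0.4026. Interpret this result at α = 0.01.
Since p = 0.4026 > α = 0.01, fail to reject H₀.
There is insufficient evidence to reject the null hypothesis; the result is not statistically significant at the 0.01 level.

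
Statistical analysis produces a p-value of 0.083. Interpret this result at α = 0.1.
Since p = 0.083 < α = 0.1, reject H₀.
There is sufficient evidence to reject the null hypothesis; the result is statistically significant at the 0.1 level.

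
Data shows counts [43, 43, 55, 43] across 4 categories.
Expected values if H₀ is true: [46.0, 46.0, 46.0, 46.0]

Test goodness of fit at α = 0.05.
Chi-square goodness of fit test:
H₀: observed counts match expected distribution
H₁: observed counts differ from expected distribution
df = k - 1 = 3
χ² = Σ(O - E)²/E
   = (43 - 46.0)²/46.0 + (43 - 46.0)²/46.0 + (55 - 46.0)²/46.0 + (43 - 46.0)²/46.0
   = 0.196 + 0.196 + 1.761 + 0.196
   = 2.35
p-value = 0.5034

Since p-value > α = 0.05, we fail to reject H₀.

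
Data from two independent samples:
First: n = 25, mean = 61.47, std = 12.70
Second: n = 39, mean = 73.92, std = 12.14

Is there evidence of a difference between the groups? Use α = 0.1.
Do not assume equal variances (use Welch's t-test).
Welch's two-sample t-test:
H₀: μ₁ = μ₂
H₁: μ₁ ≠ μ₂
s₁²/n₁ = 12.70²/25 = 6.4516,  s₂²/n₂ = 12.14²/39 = 3.7790
SE = √(s₁²/n₁ + s₂²/n₂) = √(6.4516 + 3.7790) = 3.1985
df (Welch-Satterthwaite) = (s₁²/n₁ + s₂²/n₂)² / [(s₁²/n₁)²/(n₁-1) + (s₂²/n₂)²/(n₂-1)] ≈ 49.60
t = (x̄₁ - x̄₂) / SE = (61.47 - 73.92) / 3.1985 = -12.45 / 3.1985 = -3.892
p-value = 0.0003

Since p-value < α = 0.1, we reject H₀.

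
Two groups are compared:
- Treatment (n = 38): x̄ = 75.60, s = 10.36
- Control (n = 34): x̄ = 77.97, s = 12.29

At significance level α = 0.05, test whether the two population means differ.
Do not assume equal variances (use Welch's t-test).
Welch's two-sample t-test:
H₀: μ₁ = μ₂
H₁: μ₁ ≠ μ₂
s₁²/n₁ = 10.36²/38 = 2.8245,  s₂²/n₂ = 12.29²/34 = 4.4425
SE = √(s₁²/n₁ + s₂²/n₂) = √(2.8245 + 4.4425) = 2.6957
df (Welch-Satterthwaite) = (s₁²/n₁ + s₂²/n₂)² / [(s₁²/n₁)²/(n₁-1) + (s₂²/n₂)²/(n₂-1)] ≈ 64.90
t = (x̄₁ - x̄₂) / SE = (75.60 - 77.97) / 2.6957 = -2.37 / 2.6957 = -0.879
p-value = 0.3826

Since p-value > α = 0.05, we fail to reject H₀.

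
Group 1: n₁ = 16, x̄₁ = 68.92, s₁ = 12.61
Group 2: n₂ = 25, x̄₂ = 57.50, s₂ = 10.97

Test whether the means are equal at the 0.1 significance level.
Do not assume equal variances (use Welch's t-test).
Welch's two-sample t-test:
H₀: μ₁ = μ₂
H₁: μ₁ ≠ μ₂
s₁²/n₁ = 12.61²/16 = 9.9383,  s₂²/n₂ = 10.97²/25 = 4.8136
SE = √(s₁²/n₁ + s₂²/n₂) = √(9.9383 + 4.8136) = 3.8408
df (Welch-Satterthwaite) = (s₁²/n₁ + s₂²/n₂)² / [(s₁²/n₁)²/(n₁-1) + (s₂²/n₂)²/(n₂-1)] ≈ 28.82
t = (x̄₁ - x̄₂) / SE = (68.92 - 57.50) / 3.8408 = 11.42 / 3.8408 = 2.973
p-value = 0.0059

Since p-value < α = 0.1, we reject H₀.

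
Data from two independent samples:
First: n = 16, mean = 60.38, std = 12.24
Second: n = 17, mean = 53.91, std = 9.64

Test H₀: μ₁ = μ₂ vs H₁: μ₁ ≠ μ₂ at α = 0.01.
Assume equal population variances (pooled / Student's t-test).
Student's two-sample t-test (equal variances):
H₀: μ₁ = μ₂
H₁: μ₁ ≠ μ₂
df = n₁ + n₂ - 2 = 31
Pooled variance s_p² = [(n₁-1)s₁² + (n₂-1)s₂²] / (n₁ + n₂ - 2) = [(15)(12.24²) + (16)(9.64²)] / 31 = 120.4561
SE = √(s_p²(1/n₁ + 1/n₂)) = √(120.4561 × (1/16 + 1/17)) = 3.8228
t = (x̄₁ - x̄₂) / SE = (60.38 - 53.91) / 3.8228 = 6.47 / 3.8228 = 1.692
p-value = 0.1006

Since p-value > α = 0.01, we fail to reject H₀.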